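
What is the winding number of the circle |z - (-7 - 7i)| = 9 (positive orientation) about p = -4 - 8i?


Step 1: Center c = (-7, -7), radius = 9
Step 2: |p - c|^2 = 3^2 + (-1)^2 = 10
Step 3: r^2 = 81
Step 4: |p-c| < r so winding number = 1

1


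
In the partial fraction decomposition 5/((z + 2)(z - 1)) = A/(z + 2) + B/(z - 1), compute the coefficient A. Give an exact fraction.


Step 1: Multiply both sides by (z + 2) and set z = -2
Step 2: A = 5 / (-2 - 1)
Step 3: A = 5 / (-3)
Step 4: A = -5/3

-5/3


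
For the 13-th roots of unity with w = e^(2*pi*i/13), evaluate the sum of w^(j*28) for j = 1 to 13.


Step 1: The sum sum_{j=1}^{n} w^(k*j) equals n if n | k, else 0.
Step 2: Here n = 13, k = 28
Step 3: Does n divide k? 13 | 28 -> False
Step 4: Sum = 0

0


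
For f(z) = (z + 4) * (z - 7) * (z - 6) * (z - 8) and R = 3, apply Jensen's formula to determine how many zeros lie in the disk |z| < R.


Jensen's formula: (1/2pi)*integral log|f(Re^it)|dt = log|f(0)| + sum_{|a_k|<R} log(R/|a_k|)
Step 1: f(0) = 4 * (-7) * (-6) * (-8) = -1344
Step 2: log|f(0)| = log|-4| + log|7| + log|6| + log|8| = 7.2034
Step 3: Zeros inside |z| < 3: none
Step 4: Jensen sum = (empty sum) = 0
Step 5: n(R) = number of terms in the Jensen sum = count of zeros inside |z| < 3 = 0

0


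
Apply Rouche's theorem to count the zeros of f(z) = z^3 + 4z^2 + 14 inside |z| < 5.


Step 1: On |z| = 5 the three terms have sizes |z^3| = 5^3 = 125, |4z^2| = 4*5^2 = 100, |14| = 14
Step 2: The dominant term is g(z) = z^3; let h(z) = 4z^2 + 14 so f = g + h
Step 3: On |z| = 5: |g| = 125 and |h| <= 100 + 14 = 114
Step 4: Since 125 > 114, |h| < |g| on |z| = 5, so by Rouche f has the same number of zeros as g inside |z| < 5
Step 5: g(z) = z^3 has 3 zeros (all at the origin) inside |z| < 5. Answer = 3

3


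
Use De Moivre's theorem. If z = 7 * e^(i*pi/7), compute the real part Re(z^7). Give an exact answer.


Step 1: By De Moivre's theorem, z^7 = 7^7 * e^(i*7*pi/7) = 823543 * (cos(pi) + i*sin(pi))
Step 2: |z|^7 = 7^7 = 823543
Step 3: The angle pi already lies in [0, 2*pi)
Step 4: cos(pi) = -1
Step 5: Re(z^7) = 823543 * (-1) = -823543

-823543


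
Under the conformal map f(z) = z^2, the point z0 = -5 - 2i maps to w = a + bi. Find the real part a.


Step 1: z0 = -5 - 2i
Step 2: z0^2 = (-5)^2 - (-2)^2 + 20i
Step 3: real part = 25 - 4 = 21

21


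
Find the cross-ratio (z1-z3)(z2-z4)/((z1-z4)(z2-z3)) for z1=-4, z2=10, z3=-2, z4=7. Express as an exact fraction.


Step 1: (z1-z3)(z2-z4) = (-2) * 3 = -6
Step 2: (z1-z4)(z2-z3) = (-11) * 12 = -132
Step 3: Cross-ratio = 6/132 = 1/22

1/22


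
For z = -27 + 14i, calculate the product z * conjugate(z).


Step 1: conj(z) = -27 - 14i
Step 2: z * conj(z) = (-27)^2 + 14^2
Step 3: = 729 + 196 = 925

925


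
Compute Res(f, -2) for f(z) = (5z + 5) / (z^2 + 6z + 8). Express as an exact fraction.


Step 1: Q(z) = z^2 + 6z + 8 = (z + 2)(z + 4)
Step 2: Q'(z) = 2z + 6
Step 3: Q'(-2) = 2, P(-2) = -5
Step 4: Res = P(-2)/Q'(-2) = -5/2 = -5/2

-5/2


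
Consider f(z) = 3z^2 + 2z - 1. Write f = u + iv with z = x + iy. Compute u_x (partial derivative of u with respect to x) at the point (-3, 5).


Step 1: f(z) = 3(x+iy)^2 + 2(x+iy) - 1
Step 2: u = 3(x^2 - y^2) + 2x - 1
Step 3: u_x = 6x + 2
Step 4: At (-3, 5): u_x = -18 + 2 = -16

-16


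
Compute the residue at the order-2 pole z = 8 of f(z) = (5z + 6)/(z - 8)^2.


Step 1: Pole of order 2 at z = 8
Step 2: Res = lim d/dz [(z - 8)^2 * f(z)] as z -> 8
Step 3: (z - 8)^2 * f(z) = 5z + 6
Step 4: d/dz[5z + 6] = 5

5


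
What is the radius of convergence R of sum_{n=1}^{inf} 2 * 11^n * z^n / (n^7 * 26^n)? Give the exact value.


Step 1: General term a_n = 2 * 11^n / (n^7 * 26^n)
Step 2: By the root test, |a_n|^(1/n) = 2^(1/n) * 11 / (n^(7/n) * 26) -> 11/26 as n -> infinity (since 2^(1/n) -> 1 and n^(7/n) -> 1)
Step 3: R = 1/lim|a_n|^(1/n) = 26/11

26/11


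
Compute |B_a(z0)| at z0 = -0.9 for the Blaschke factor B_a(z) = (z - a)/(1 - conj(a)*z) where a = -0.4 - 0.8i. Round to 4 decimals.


Step 1: Numerator z0 - a = -0.9 - (-0.4 - 0.8i) = -0.5 + 0.8i
Step 2: Denominator 1 - conj(a)*z0 = 1 - (-0.4 + 0.8i)*(-0.9) = 0.64 + 0.72i
Step 3: |z0 - a|^2 = (-0.5)^2 + 0.8^2 = 0.89; |1 - conj(a)*z0|^2 = 0.64^2 + 0.72^2 = 0.928
Step 4: |B_a(-0.9)| = sqrt(0.89 / 0.928) = sqrt(0.959052)
Step 5: = 0.9793

0.9793


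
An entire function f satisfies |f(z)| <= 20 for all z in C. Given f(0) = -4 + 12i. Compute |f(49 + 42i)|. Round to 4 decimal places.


Step 1: By Liouville's theorem, a bounded entire function is constant.
Step 2: f(z) = f(0) = -4 + 12i for all z.
Step 3: |f(w)| = |-4 + 12i| = sqrt(16 + 144)
Step 4: = 12.6491

12.6491


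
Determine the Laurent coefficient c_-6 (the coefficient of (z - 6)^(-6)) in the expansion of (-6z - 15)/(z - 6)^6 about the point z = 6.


Step 1: Write the numerator in powers of (z - 6): -6z - 15 = -6(z - 6) + (-6*6 - 15) = -6(z - 6) - 51
Step 2: Divide by (z - 6)^6: f(z) = -51(z - 6)^(-6) - 6(z - 6)^(-5)
Step 3: This finite sum is the Laurent series of f about z = 6.
Step 4: Coefficient of (z - 6)^(-6) = -6*6 - 15 = -51

-51


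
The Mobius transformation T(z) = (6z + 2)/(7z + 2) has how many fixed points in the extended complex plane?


Step 1: Fixed points satisfy T(z) = z
Step 2: 7z^2 - 4z - 2 = 0
Step 3: Discriminant = (-4)^2 - 4*7*(-2) = 72
Step 4: Number of fixed points = 2

2


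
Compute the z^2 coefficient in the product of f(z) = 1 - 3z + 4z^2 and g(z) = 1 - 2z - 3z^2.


Step 1: z^2 term in f*g comes from: (1)*(-3z^2) + (-3z)*(-2z) + (4z^2)*(1)
Step 2: = -3 + 6 + 4
Step 3: = 7

7


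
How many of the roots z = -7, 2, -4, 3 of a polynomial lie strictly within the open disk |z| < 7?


Step 1: Check each root:
  z = -7: |-7| = 7 >= 7
  z = 2: |2| = 2 < 7
  z = -4: |-4| = 4 < 7
  z = 3: |3| = 3 < 7
Step 2: Count = 3

3


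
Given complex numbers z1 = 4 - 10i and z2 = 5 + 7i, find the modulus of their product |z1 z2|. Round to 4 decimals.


Step 1: |z1| = sqrt(4^2 + (-10)^2) = sqrt(116)
Step 2: |z2| = sqrt(5^2 + 7^2) = sqrt(74)
Step 3: |z1*z2| = |z1|*|z2| = sqrt(116) * sqrt(74) = sqrt(116 * 74) = sqrt(8584)
Step 4: = 92.6499

92.6499


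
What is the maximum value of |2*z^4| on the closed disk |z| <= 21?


Step 1: On |z| = 21, |f(z)| = 2 * |z|^4 = 2 * 21^4
Step 2: By maximum modulus principle, maximum is on boundary.
Step 3: Maximum = 2 * 194481 = 388962

388962


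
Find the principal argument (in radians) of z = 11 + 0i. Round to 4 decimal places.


Step 1: z = 11 + 0i
Step 2: arg(z) = atan2(0, 11)
Step 3: arg(z) = 0.0

0.0


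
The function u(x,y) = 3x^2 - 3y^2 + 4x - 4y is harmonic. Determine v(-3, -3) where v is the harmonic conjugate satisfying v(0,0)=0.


Step 1: v_x = -u_y = 6y + 4
Step 2: v_y = u_x = 6x + 4
Step 3: v = 6xy + 4x + 4y + C
Step 4: v(0,0) = 0 => C = 0
Step 5: v(-3, -3) = 30

30


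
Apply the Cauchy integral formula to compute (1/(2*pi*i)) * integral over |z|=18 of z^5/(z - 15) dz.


Step 1: f(z) = z^5, a = 15 is inside |z| = 18
Step 2: By Cauchy integral formula: (1/(2pi*i)) * integral = f(a)
Step 3: f(15) = 15^5 = 759375

759375


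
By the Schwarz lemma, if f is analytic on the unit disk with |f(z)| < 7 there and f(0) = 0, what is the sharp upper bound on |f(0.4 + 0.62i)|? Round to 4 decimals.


Step 1: g = f/7 maps D -> D with g(0) = 0, so by the Schwarz lemma |g(z)| <= |z|, i.e. |f(z)| <= 7|z|; this is sharp (f(z) = 7z).
Step 2: |z0|^2 = 0.4^2 + 0.62^2 = 0.5444
Step 3: |z0| = sqrt(0.5444) = 0.737835
Step 4: Best bound = 7 * |z0| = 7 * 0.737835 = 5.1648

5.1648


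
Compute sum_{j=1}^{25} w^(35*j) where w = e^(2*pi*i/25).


Step 1: The sum sum_{j=1}^{n} w^(k*j) equals n if n | k, else 0.
Step 2: Here n = 25, k = 35
Step 3: Does n divide k? 25 | 35 -> False
Step 4: Sum = 0

0


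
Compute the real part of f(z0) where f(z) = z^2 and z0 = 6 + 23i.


Step 1: z0 = 6 + 23i
Step 2: z0^2 = 6^2 - 23^2 + 276i
Step 3: real part = 36 - 529 = -493

-493


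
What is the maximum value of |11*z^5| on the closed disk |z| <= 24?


Step 1: On |z| = 24, |f(z)| = 11 * |z|^5 = 11 * 24^5
Step 2: By maximum modulus principle, maximum is on boundary.
Step 3: Maximum = 11 * 7962624 = 87588864

87588864


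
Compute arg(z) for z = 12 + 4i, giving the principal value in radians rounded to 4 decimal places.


Step 1: z = 12 + 4i
Step 2: arg(z) = atan2(4, 12)
Step 3: arg(z) = 0.3218

0.3218


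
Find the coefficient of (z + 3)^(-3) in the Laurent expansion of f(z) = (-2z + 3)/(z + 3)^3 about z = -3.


Step 1: Write the numerator in powers of (z + 3): -2z + 3 = -2(z + 3) + (-2*(-3) + 3) = -2(z + 3) + 9
Step 2: Divide by (z + 3)^3: f(z) = 9(z + 3)^(-3) - 2(z + 3)^(-2)
Step 3: This finite sum is the Laurent series of f about z = -3.
Step 4: Coefficient of (z + 3)^(-3) = -2*(-3) + 3 = 9

9


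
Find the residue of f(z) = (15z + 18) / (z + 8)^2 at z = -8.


Step 1: Pole of order 2 at z = -8
Step 2: Res = lim d/dz [(z + 8)^2 * f(z)] as z -> -8
Step 3: (z + 8)^2 * f(z) = 15z + 18
Step 4: d/dz[15z + 18] = 15

15


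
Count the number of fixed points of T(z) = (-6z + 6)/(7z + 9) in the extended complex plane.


Step 1: Fixed points satisfy T(z) = z
Step 2: 7z^2 + 15z - 6 = 0
Step 3: Discriminant = 15^2 - 4*7*(-6) = 393
Step 4: Number of fixed points = 2

2


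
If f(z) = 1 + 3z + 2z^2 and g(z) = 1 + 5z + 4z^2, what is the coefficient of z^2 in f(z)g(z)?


Step 1: z^2 term in f*g comes from: (1)*(4z^2) + (3z)*(5z) + (2z^2)*(1)
Step 2: = 4 + 15 + 2
Step 3: = 21

21


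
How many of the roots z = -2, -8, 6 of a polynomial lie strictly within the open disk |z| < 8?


Step 1: Check each root:
  z = -2: |-2| = 2 < 8
  z = -8: |-8| = 8 >= 8
  z = 6: |6| = 6 < 8
Step 2: Count = 2

2


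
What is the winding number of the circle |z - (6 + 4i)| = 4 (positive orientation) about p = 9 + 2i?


Step 1: Center c = (6, 4), radius = 4
Step 2: |p - c|^2 = 3^2 + (-2)^2 = 13
Step 3: r^2 = 16
Step 4: |p-c| < r so winding number = 1

1


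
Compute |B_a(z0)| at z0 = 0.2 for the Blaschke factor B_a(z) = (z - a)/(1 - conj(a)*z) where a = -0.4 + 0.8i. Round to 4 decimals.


Step 1: Numerator z0 - a = 0.2 - (-0.4 + 0.8i) = 0.6 - 0.8i
Step 2: Denominator 1 - conj(a)*z0 = 1 - (-0.4 - 0.8i)*0.2 = 1.08 + 0.16i
Step 3: |z0 - a|^2 = 0.6^2 + (-0.8)^2 = 1; |1 - conj(a)*z0|^2 = 1.08^2 + 0.16^2 = 1.192
Step 4: |B_a(0.2)| = sqrt(1 / 1.192) = sqrt(0.838926)
Step 5: = 0.9159

0.9159


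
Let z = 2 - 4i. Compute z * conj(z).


Step 1: conj(z) = 2 + 4i
Step 2: z * conj(z) = 2^2 + (-4)^2
Step 3: = 4 + 16 = 20

20


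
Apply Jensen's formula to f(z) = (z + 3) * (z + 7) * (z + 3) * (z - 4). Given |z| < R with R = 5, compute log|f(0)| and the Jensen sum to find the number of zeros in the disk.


Jensen's formula: (1/2pi)*integral log|f(Re^it)|dt = log|f(0)| + sum_{|a_k|<R} log(R/|a_k|)
Step 1: f(0) = 3 * 7 * 3 * (-4) = -252
Step 2: log|f(0)| = log|-3| + log|-7| + log|-3| + log|4| = 5.5294
Step 3: Zeros inside |z| < 5: -3, -3, 4
Step 4: Jensen sum = log(5/3) + log(5/3) + log(5/4) = 1.2448
Step 5: n(R) = number of terms in the Jensen sum = count of zeros inside |z| < 5 = 3

3


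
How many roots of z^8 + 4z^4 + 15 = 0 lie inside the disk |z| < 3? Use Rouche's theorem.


Step 1: On |z| = 3 the three terms have sizes |z^8| = 3^8 = 6561, |4z^4| = 4*3^4 = 324, |15| = 15
Step 2: The dominant term is g(z) = z^8; let h(z) = 4z^4 + 15 so f = g + h
Step 3: On |z| = 3: |g| = 6561 and |h| <= 324 + 15 = 339
Step 4: Since 6561 > 339, |h| < |g| on |z| = 3, so by Rouche f has the same number of zeros as g inside |z| < 3
Step 5: g(z) = z^8 has 8 zeros (all at the origin) inside |z| < 3. Answer = 8

8


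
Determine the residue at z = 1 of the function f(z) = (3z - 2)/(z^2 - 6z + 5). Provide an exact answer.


Step 1: Q(z) = z^2 - 6z + 5 = (z - 1)(z - 5)
Step 2: Q'(z) = 2z - 6
Step 3: Q'(1) = -4, P(1) = 1
Step 4: Res = P(1)/Q'(1) = 1/(-4) = -1/4

-1/4


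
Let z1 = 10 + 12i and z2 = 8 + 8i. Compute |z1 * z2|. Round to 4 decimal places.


Step 1: |z1| = sqrt(10^2 + 12^2) = sqrt(244)
Step 2: |z2| = sqrt(8^2 + 8^2) = sqrt(128)
Step 3: |z1*z2| = |z1|*|z2| = sqrt(244) * sqrt(128) = sqrt(244 * 128) = sqrt(31232)
Step 4: = 176.7258

176.7258


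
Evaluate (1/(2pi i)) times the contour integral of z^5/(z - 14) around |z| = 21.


Step 1: f(z) = z^5, a = 14 is inside |z| = 21
Step 2: By Cauchy integral formula: (1/(2pi*i)) * integral = f(a)
Step 3: f(14) = 14^5 = 537824

537824


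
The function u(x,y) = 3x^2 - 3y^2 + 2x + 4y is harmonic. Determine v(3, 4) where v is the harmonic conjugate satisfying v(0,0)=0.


Step 1: v_x = -u_y = 6y - 4
Step 2: v_y = u_x = 6x + 2
Step 3: v = 6xy - 4x + 2y + C
Step 4: v(0,0) = 0 => C = 0
Step 5: v(3, 4) = 68

68


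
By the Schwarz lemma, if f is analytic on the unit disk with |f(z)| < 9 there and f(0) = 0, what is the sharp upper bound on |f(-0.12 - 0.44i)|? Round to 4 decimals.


Step 1: g = f/9 maps D -> D with g(0) = 0, so by the Schwarz lemma |g(z)| <= |z|, i.e. |f(z)| <= 9|z|; this is sharp (f(z) = 9z).
Step 2: |z0|^2 = (-0.12)^2 + (-0.44)^2 = 0.208
Step 3: |z0| = sqrt(0.208) = 0.45607
Step 4: Best bound = 9 * |z0| = 9 * 0.45607 = 4.1046

4.1046


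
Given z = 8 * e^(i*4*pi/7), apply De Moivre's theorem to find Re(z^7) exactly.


Step 1: By De Moivre's theorem, z^7 = 8^7 * e^(i*7*4*pi/7) = 2097152 * (cos(4*pi) + i*sin(4*pi))
Step 2: |z|^7 = 8^7 = 2097152
Step 3: Reduce the angle mod 2*pi: 4*pi - 4*pi = 0
Step 4: cos(0) = 1
Step 5: Re(z^7) = 2097152 * 1 = 2097152

2097152


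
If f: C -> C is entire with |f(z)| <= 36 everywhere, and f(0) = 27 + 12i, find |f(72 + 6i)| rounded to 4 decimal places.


Step 1: By Liouville's theorem, a bounded entire function is constant.
Step 2: f(z) = f(0) = 27 + 12i for all z.
Step 3: |f(w)| = |27 + 12i| = sqrt(729 + 144)
Step 4: = 29.5466

29.5466


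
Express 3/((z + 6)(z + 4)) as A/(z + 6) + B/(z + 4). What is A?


Step 1: Multiply both sides by (z + 6) and set z = -6
Step 2: A = 3 / (-6 + 4)
Step 3: A = 3 / (-2)
Step 4: A = -3/2

-3/2


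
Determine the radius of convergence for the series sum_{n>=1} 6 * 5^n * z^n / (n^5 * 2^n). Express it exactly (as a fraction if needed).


Step 1: General term a_n = 6 * 5^n / (n^5 * 2^n)
Step 2: By the root test, |a_n|^(1/n) = 6^(1/n) * 5 / (n^(5/n) * 2) -> 5/2 as n -> infinity (since 6^(1/n) -> 1 and n^(5/n) -> 1)
Step 3: R = 1/lim|a_n|^(1/n) = 2/5

2/5


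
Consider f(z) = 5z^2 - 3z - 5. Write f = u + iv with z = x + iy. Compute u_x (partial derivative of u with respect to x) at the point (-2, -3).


Step 1: f(z) = 5(x+iy)^2 - 3(x+iy) - 5
Step 2: u = 5(x^2 - y^2) - 3x - 5
Step 3: u_x = 10x - 3
Step 4: At (-2, -3): u_x = -20 - 3 = -23

-23


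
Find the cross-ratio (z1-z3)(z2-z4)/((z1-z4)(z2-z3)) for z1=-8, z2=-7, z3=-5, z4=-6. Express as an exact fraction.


Step 1: (z1-z3)(z2-z4) = (-3) * (-1) = 3
Step 2: (z1-z4)(z2-z3) = (-2) * (-2) = 4
Step 3: Cross-ratio = 3/4 = 3/4

3/4


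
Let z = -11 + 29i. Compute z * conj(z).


Step 1: conj(z) = -11 - 29i
Step 2: z * conj(z) = (-11)^2 + 29^2
Step 3: = 121 + 841 = 962

962


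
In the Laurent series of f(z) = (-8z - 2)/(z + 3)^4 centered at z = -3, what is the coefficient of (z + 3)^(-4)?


Step 1: Write the numerator in powers of (z + 3): -8z - 2 = -8(z + 3) + (-8*(-3) - 2) = -8(z + 3) + 22
Step 2: Divide by (z + 3)^4: f(z) = 22(z + 3)^(-4) - 8(z + 3)^(-3)
Step 3: This finite sum is the Laurent series of f about z = -3.
Step 4: Coefficient of (z + 3)^(-4) = -8*(-3) - 2 = 22

22


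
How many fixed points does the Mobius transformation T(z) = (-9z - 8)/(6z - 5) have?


Step 1: Fixed points satisfy T(z) = z
Step 2: 6z^2 + 4z + 8 = 0
Step 3: Discriminant = 4^2 - 4*6*8 = -176
Step 4: Number of fixed points = 2

2


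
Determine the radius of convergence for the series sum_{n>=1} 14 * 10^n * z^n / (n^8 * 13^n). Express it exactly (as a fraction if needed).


Step 1: General term a_n = 14 * 10^n / (n^8 * 13^n)
Step 2: By the root test, |a_n|^(1/n) = 14^(1/n) * 10 / (n^(8/n) * 13) -> 10/13 as n -> infinity (since 14^(1/n) -> 1 and n^(8/n) -> 1)
Step 3: R = 1/lim|a_n|^(1/n) = 13/10

13/10


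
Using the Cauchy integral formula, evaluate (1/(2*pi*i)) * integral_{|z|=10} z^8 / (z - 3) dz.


Step 1: f(z) = z^8, a = 3 is inside |z| = 10
Step 2: By Cauchy integral formula: (1/(2pi*i)) * integral = f(a)
Step 3: f(3) = 3^8 = 6561

6561


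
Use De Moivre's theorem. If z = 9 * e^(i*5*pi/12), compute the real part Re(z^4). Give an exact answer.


Step 1: By De Moivre's theorem, z^4 = 9^4 * e^(i*4*5*pi/12) = 6561 * (cos(5*pi/3) + i*sin(5*pi/3))
Step 2: |z|^4 = 9^4 = 6561
Step 3: The angle 5*pi/3 already lies in [0, 2*pi)
Step 4: cos(5*pi/3) = 1/2
Step 5: Re(z^4) = 6561 * 1/2 = 6561/2

6561/2


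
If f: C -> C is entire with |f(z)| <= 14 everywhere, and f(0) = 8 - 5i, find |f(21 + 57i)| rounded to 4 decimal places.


Step 1: By Liouville's theorem, a bounded entire function is constant.
Step 2: f(z) = f(0) = 8 - 5i for all z.
Step 3: |f(w)| = |8 - 5i| = sqrt(64 + 25)
Step 4: = 9.434

9.434


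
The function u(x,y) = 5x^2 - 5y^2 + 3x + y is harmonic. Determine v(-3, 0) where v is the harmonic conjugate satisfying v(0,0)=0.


Step 1: v_x = -u_y = 10y - 1
Step 2: v_y = u_x = 10x + 3
Step 3: v = 10xy - x + 3y + C
Step 4: v(0,0) = 0 => C = 0
Step 5: v(-3, 0) = 3

3


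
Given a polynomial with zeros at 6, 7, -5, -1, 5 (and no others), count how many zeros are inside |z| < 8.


Step 1: Check each root:
  z = 6: |6| = 6 < 8
  z = 7: |7| = 7 < 8
  z = -5: |-5| = 5 < 8
  z = -1: |-1| = 1 < 8
  z = 5: |5| = 5 < 8
Step 2: Count = 5

5


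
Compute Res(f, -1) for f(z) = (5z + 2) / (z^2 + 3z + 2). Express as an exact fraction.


Step 1: Q(z) = z^2 + 3z + 2 = (z + 1)(z + 2)
Step 2: Q'(z) = 2z + 3
Step 3: Q'(-1) = 1, P(-1) = -3
Step 4: Res = P(-1)/Q'(-1) = -3/1 = -3

-3


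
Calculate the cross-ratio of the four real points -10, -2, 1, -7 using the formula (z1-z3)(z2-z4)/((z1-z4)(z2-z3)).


Step 1: (z1-z3)(z2-z4) = (-11) * 5 = -55
Step 2: (z1-z4)(z2-z3) = (-3) * (-3) = 9
Step 3: Cross-ratio = -55/9 = -55/9

-55/9


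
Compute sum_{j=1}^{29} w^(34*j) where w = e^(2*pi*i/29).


Step 1: The sum sum_{j=1}^{n} w^(k*j) equals n if n | k, else 0.
Step 2: Here n = 29, k = 34
Step 3: Does n divide k? 29 | 34 -> False
Step 4: Sum = 0

0


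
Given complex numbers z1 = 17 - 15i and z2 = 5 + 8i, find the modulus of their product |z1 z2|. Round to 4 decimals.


Step 1: |z1| = sqrt(17^2 + (-15)^2) = sqrt(514)
Step 2: |z2| = sqrt(5^2 + 8^2) = sqrt(89)
Step 3: |z1*z2| = |z1|*|z2| = sqrt(514) * sqrt(89) = sqrt(514 * 89) = sqrt(45746)
Step 4: = 213.8831

213.8831


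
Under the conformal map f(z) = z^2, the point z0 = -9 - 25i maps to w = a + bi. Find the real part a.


Step 1: z0 = -9 - 25i
Step 2: z0^2 = (-9)^2 - (-25)^2 + 450i
Step 3: real part = 81 - 625 = -544

-544


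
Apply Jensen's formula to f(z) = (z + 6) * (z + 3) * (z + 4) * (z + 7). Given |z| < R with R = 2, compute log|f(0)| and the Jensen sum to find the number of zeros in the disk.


Jensen's formula: (1/2pi)*integral log|f(Re^it)|dt = log|f(0)| + sum_{|a_k|<R} log(R/|a_k|)
Step 1: f(0) = 6 * 3 * 4 * 7 = 504
Step 2: log|f(0)| = log|-6| + log|-3| + log|-4| + log|-7| = 6.2226
Step 3: Zeros inside |z| < 2: none
Step 4: Jensen sum = (empty sum) = 0
Step 5: n(R) = number of terms in the Jensen sum = count of zeros inside |z| < 2 = 0

0


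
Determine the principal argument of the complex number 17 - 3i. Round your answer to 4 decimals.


Step 1: z = 17 - 3i
Step 2: arg(z) = atan2(-3, 17)
Step 3: arg(z) = -0.1747

-0.1747


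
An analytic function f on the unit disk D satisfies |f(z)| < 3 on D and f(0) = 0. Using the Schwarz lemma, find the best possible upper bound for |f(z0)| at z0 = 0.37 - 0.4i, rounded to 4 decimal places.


Step 1: g = f/3 maps D -> D with g(0) = 0, so by the Schwarz lemma |g(z)| <= |z|, i.e. |f(z)| <= 3|z|; this is sharp (f(z) = 3z).
Step 2: |z0|^2 = 0.37^2 + (-0.4)^2 = 0.2969
Step 3: |z0| = sqrt(0.2969) = 0.544885
Step 4: Best bound = 3 * |z0| = 3 * 0.544885 = 1.6347

1.6347


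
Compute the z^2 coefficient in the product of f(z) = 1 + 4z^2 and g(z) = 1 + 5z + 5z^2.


Step 1: z^2 term in f*g comes from: (1)*(5z^2) + (0)*(5z) + (4z^2)*(1)
Step 2: = 5 + 0 + 4
Step 3: = 9

9


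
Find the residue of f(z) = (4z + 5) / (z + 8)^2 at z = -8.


Step 1: Pole of order 2 at z = -8
Step 2: Res = lim d/dz [(z + 8)^2 * f(z)] as z -> -8
Step 3: (z + 8)^2 * f(z) = 4z + 5
Step 4: d/dz[4z + 5] = 4

4


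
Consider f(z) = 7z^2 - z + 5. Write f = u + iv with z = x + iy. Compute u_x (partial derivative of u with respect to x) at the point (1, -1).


Step 1: f(z) = 7(x+iy)^2 - (x+iy) + 5
Step 2: u = 7(x^2 - y^2) - x + 5
Step 3: u_x = 14x - 1
Step 4: At (1, -1): u_x = 14 - 1 = 13

13


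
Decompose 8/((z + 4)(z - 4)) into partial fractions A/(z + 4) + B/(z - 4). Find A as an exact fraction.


Step 1: Multiply both sides by (z + 4) and set z = -4
Step 2: A = 8 / (-4 - 4)
Step 3: A = 8 / (-8)
Step 4: A = -1

-1


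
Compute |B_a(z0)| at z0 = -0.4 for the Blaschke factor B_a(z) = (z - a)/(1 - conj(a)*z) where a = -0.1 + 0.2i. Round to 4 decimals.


Step 1: Numerator z0 - a = -0.4 - (-0.1 + 0.2i) = -0.3 - 0.2i
Step 2: Denominator 1 - conj(a)*z0 = 1 - (-0.1 - 0.2i)*(-0.4) = 0.96 - 0.08i
Step 3: |z0 - a|^2 = (-0.3)^2 + (-0.2)^2 = 0.13; |1 - conj(a)*z0|^2 = 0.96^2 + (-0.08)^2 = 0.928
Step 4: |B_a(-0.4)| = sqrt(0.13 / 0.928) = sqrt(0.140086)
Step 5: = 0.3743

0.3743


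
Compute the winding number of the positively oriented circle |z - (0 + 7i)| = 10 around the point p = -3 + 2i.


Step 1: Center c = (0, 7), radius = 10
Step 2: |p - c|^2 = (-3)^2 + (-5)^2 = 34
Step 3: r^2 = 100
Step 4: |p-c| < r so winding number = 1

1


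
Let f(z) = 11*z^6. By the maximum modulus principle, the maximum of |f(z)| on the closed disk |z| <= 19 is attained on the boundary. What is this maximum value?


Step 1: On |z| = 19, |f(z)| = 11 * |z|^6 = 11 * 19^6
Step 2: By maximum modulus principle, maximum is on boundary.
Step 3: Maximum = 11 * 47045881 = 517504691

517504691


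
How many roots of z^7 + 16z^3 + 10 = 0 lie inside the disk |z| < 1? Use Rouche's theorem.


Step 1: On |z| = 1 the three terms have sizes |z^7| = 1^7 = 1, |16z^3| = 16*1^3 = 16, |10| = 10
Step 2: The dominant term is g(z) = 16z^3; let h(z) = z^7 + 10 so f = g + h
Step 3: On |z| = 1: |g| = 16 and |h| <= 1 + 10 = 11
Step 4: Since 16 > 11, |h| < |g| on |z| = 1, so by Rouche f has the same number of zeros as g inside |z| < 1
Step 5: g(z) = 16z^3 has 3 zeros (at the origin, multiplicity 3) inside |z| < 1. Answer = 3

3


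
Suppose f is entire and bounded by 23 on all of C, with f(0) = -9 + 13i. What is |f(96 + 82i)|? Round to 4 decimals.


Step 1: By Liouville's theorem, a bounded entire function is constant.
Step 2: f(z) = f(0) = -9 + 13i for all z.
Step 3: |f(w)| = |-9 + 13i| = sqrt(81 + 169)
Step 4: = 15.8114

15.8114


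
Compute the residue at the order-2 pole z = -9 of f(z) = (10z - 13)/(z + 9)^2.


Step 1: Pole of order 2 at z = -9
Step 2: Res = lim d/dz [(z + 9)^2 * f(z)] as z -> -9
Step 3: (z + 9)^2 * f(z) = 10z - 13
Step 4: d/dz[10z - 13] = 10

10


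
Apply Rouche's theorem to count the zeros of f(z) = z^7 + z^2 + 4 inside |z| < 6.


Step 1: On |z| = 6 the three terms have sizes |z^7| = 6^7 = 279936, |z^2| = 6^2 = 36, |4| = 4
Step 2: The dominant term is g(z) = z^7; let h(z) = z^2 + 4 so f = g + h
Step 3: On |z| = 6: |g| = 279936 and |h| <= 36 + 4 = 40
Step 4: Since 279936 > 40, |h| < |g| on |z| = 6, so by Rouche f has the same number of zeros as g inside |z| < 6
Step 5: g(z) = z^7 has 7 zeros (all at the origin) inside |z| < 6. Answer = 7

7


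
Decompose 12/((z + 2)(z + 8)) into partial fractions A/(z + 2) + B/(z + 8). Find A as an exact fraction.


Step 1: Multiply both sides by (z + 2) and set z = -2
Step 2: A = 12 / (-2 + 8)
Step 3: A = 12 / 6
Step 4: A = 2

2


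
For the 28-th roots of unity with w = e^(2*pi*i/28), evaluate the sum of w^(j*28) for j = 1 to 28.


Step 1: The sum sum_{j=1}^{n} w^(k*j) equals n if n | k, else 0.
Step 2: Here n = 28, k = 28
Step 3: Does n divide k? 28 | 28 -> True
Step 4: Sum = 28

28


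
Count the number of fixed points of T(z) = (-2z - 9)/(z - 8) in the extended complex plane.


Step 1: Fixed points satisfy T(z) = z
Step 2: z^2 - 6z + 9 = 0
Step 3: Discriminant = (-6)^2 - 4*1*9 = 0
Step 4: Number of fixed points = 1

1


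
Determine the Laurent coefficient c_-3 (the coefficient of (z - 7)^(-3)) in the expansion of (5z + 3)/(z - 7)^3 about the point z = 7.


Step 1: Write the numerator in powers of (z - 7): 5z + 3 = 5(z - 7) + (5*7 + 3) = 5(z - 7) + 38
Step 2: Divide by (z - 7)^3: f(z) = 38(z - 7)^(-3) + 5(z - 7)^(-2)
Step 3: This finite sum is the Laurent series of f about z = 7.
Step 4: Coefficient of (z - 7)^(-3) = 5*7 + 3 = 38

38


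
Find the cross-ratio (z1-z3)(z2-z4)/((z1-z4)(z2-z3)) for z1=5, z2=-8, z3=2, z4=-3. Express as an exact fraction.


Step 1: (z1-z3)(z2-z4) = 3 * (-5) = -15
Step 2: (z1-z4)(z2-z3) = 8 * (-10) = -80
Step 3: Cross-ratio = 15/80 = 3/16

3/16


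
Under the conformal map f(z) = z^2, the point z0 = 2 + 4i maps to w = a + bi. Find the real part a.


Step 1: z0 = 2 + 4i
Step 2: z0^2 = 2^2 - 4^2 + 16i
Step 3: real part = 4 - 16 = -12

-12


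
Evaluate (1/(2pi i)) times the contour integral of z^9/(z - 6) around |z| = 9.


Step 1: f(z) = z^9, a = 6 is inside |z| = 9
Step 2: By Cauchy integral formula: (1/(2pi*i)) * integral = f(a)
Step 3: f(6) = 6^9 = 10077696

10077696


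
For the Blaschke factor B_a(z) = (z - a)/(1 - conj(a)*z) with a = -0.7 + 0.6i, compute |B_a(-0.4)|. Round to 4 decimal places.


Step 1: Numerator z0 - a = -0.4 - (-0.7 + 0.6i) = 0.3 - 0.6i
Step 2: Denominator 1 - conj(a)*z0 = 1 - (-0.7 - 0.6i)*(-0.4) = 0.72 - 0.24i
Step 3: |z0 - a|^2 = 0.3^2 + (-0.6)^2 = 0.45; |1 - conj(a)*z0|^2 = 0.72^2 + (-0.24)^2 = 0.576
Step 4: |B_a(-0.4)| = sqrt(0.45 / 0.576) = sqrt(0.78125)
Step 5: = 0.8839

0.8839


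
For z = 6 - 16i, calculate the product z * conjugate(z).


Step 1: conj(z) = 6 + 16i
Step 2: z * conj(z) = 6^2 + (-16)^2
Step 3: = 36 + 256 = 292

292


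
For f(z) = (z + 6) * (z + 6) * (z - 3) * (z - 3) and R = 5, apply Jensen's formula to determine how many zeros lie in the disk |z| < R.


Jensen's formula: (1/2pi)*integral log|f(Re^it)|dt = log|f(0)| + sum_{|a_k|<R} log(R/|a_k|)
Step 1: f(0) = 6 * 6 * (-3) * (-3) = 324
Step 2: log|f(0)| = log|-6| + log|-6| + log|3| + log|3| = 5.7807
Step 3: Zeros inside |z| < 5: 3, 3
Step 4: Jensen sum = log(5/3) + log(5/3) = 1.0217
Step 5: n(R) = number of terms in the Jensen sum = count of zeros inside |z| < 5 = 2

2


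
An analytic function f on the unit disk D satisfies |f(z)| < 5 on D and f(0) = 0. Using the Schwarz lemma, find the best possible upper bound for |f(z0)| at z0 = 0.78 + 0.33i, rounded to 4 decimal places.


Step 1: g = f/5 maps D -> D with g(0) = 0, so by the Schwarz lemma |g(z)| <= |z|, i.e. |f(z)| <= 5|z|; this is sharp (f(z) = 5z).
Step 2: |z0|^2 = 0.78^2 + 0.33^2 = 0.7173
Step 3: |z0| = sqrt(0.7173) = 0.846936
Step 4: Best bound = 5 * |z0| = 5 * 0.846936 = 4.2347

4.2347


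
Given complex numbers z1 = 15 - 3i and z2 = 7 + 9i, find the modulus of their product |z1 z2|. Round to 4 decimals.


Step 1: |z1| = sqrt(15^2 + (-3)^2) = sqrt(234)
Step 2: |z2| = sqrt(7^2 + 9^2) = sqrt(130)
Step 3: |z1*z2| = |z1|*|z2| = sqrt(234) * sqrt(130) = sqrt(234 * 130) = sqrt(30420)
Step 4: = 174.4133

174.4133


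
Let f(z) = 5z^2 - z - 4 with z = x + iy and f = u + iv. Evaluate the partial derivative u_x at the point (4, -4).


Step 1: f(z) = 5(x+iy)^2 - (x+iy) - 4
Step 2: u = 5(x^2 - y^2) - x - 4
Step 3: u_x = 10x - 1
Step 4: At (4, -4): u_x = 40 - 1 = 39

39


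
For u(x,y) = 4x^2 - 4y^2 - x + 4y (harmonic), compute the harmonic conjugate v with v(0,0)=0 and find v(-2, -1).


Step 1: v_x = -u_y = 8y - 4
Step 2: v_y = u_x = 8x - 1
Step 3: v = 8xy - 4x - y + C
Step 4: v(0,0) = 0 => C = 0
Step 5: v(-2, -1) = 25

25


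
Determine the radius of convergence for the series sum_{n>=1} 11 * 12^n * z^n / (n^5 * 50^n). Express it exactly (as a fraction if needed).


Step 1: General term a_n = 11 * 12^n / (n^5 * 50^n)
Step 2: By the root test, |a_n|^(1/n) = 11^(1/n) * 12 / (n^(5/n) * 50) -> 12/50 as n -> infinity (since 11^(1/n) -> 1 and n^(5/n) -> 1)
Step 3: R = 1/lim|a_n|^(1/n) = 50/12 = 25/6

25/6


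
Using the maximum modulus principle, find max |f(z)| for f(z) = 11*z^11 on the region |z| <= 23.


Step 1: On |z| = 23, |f(z)| = 11 * |z|^11 = 11 * 23^11
Step 2: By maximum modulus principle, maximum is on boundary.
Step 3: Maximum = 11 * 952809757913927 = 10480907337053197

10480907337053197


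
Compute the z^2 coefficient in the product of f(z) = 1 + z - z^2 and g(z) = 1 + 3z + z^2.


Step 1: z^2 term in f*g comes from: (1)*(z^2) + (z)*(3z) + (-z^2)*(1)
Step 2: = 1 + 3 - 1
Step 3: = 3

3


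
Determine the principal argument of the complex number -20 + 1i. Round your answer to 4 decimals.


Step 1: z = -20 + 1i
Step 2: arg(z) = atan2(1, -20)
Step 3: arg(z) = 3.0916

3.0916


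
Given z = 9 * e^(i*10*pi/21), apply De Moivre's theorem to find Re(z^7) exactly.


Step 1: By De Moivre's theorem, z^7 = 9^7 * e^(i*7*10*pi/21) = 4782969 * (cos(10*pi/3) + i*sin(10*pi/3))
Step 2: |z|^7 = 9^7 = 4782969
Step 3: Reduce the angle mod 2*pi: 10*pi/3 - 2*pi = 4*pi/3
Step 4: cos(4*pi/3) = -1/2
Step 5: Re(z^7) = 4782969 * (-1/2) = -4782969/2

-4782969/2


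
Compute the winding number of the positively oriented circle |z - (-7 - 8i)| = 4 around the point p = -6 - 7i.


Step 1: Center c = (-7, -8), radius = 4
Step 2: |p - c|^2 = 1^2 + 1^2 = 2
Step 3: r^2 = 16
Step 4: |p-c| < r so winding number = 1

1


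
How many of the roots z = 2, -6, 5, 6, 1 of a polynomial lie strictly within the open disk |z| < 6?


Step 1: Check each root:
  z = 2: |2| = 2 < 6
  z = -6: |-6| = 6 >= 6
  z = 5: |5| = 5 < 6
  z = 6: |6| = 6 >= 6
  z = 1: |1| = 1 < 6
Step 2: Count = 3

3


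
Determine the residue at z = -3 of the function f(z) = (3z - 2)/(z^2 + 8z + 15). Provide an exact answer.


Step 1: Q(z) = z^2 + 8z + 15 = (z + 3)(z + 5)
Step 2: Q'(z) = 2z + 8
Step 3: Q'(-3) = 2, P(-3) = -11
Step 4: Res = P(-3)/Q'(-3) = -11/2 = -11/2

-11/2


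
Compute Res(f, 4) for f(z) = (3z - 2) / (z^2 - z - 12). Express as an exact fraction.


Step 1: Q(z) = z^2 - z - 12 = (z - 4)(z + 3)
Step 2: Q'(z) = 2z - 1
Step 3: Q'(4) = 7, P(4) = 10
Step 4: Res = P(4)/Q'(4) = 10/7 = 10/7

10/7


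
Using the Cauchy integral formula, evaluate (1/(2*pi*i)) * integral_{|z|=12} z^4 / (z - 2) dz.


Step 1: f(z) = z^4, a = 2 is inside |z| = 12
Step 2: By Cauchy integral formula: (1/(2pi*i)) * integral = f(a)
Step 3: f(2) = 2^4 = 16

16


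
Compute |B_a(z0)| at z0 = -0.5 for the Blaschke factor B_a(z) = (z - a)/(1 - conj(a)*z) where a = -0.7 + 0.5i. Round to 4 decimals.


Step 1: Numerator z0 - a = -0.5 - (-0.7 + 0.5i) = 0.2 - 0.5i
Step 2: Denominator 1 - conj(a)*z0 = 1 - (-0.7 - 0.5i)*(-0.5) = 0.65 - 0.25i
Step 3: |z0 - a|^2 = 0.2^2 + (-0.5)^2 = 0.29; |1 - conj(a)*z0|^2 = 0.65^2 + (-0.25)^2 = 0.485
Step 4: |B_a(-0.5)| = sqrt(0.29 / 0.485) = sqrt(0.597938)
Step 5: = 0.7733

0.7733


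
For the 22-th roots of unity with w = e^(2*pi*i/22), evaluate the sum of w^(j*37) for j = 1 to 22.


Step 1: The sum sum_{j=1}^{n} w^(k*j) equals n if n | k, else 0.
Step 2: Here n = 22, k = 37
Step 3: Does n divide k? 22 | 37 -> False
Step 4: Sum = 0

0


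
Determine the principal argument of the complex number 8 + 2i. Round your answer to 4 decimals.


Step 1: z = 8 + 2i
Step 2: arg(z) = atan2(2, 8)
Step 3: arg(z) = 0.245

0.245


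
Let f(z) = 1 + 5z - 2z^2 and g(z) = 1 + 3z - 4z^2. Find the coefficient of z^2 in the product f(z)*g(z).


Step 1: z^2 term in f*g comes from: (1)*(-4z^2) + (5z)*(3z) + (-2z^2)*(1)
Step 2: = -4 + 15 - 2
Step 3: = 9

9


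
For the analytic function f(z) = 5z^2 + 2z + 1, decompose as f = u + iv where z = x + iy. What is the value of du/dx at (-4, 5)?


Step 1: f(z) = 5(x+iy)^2 + 2(x+iy) + 1
Step 2: u = 5(x^2 - y^2) + 2x + 1
Step 3: u_x = 10x + 2
Step 4: At (-4, 5): u_x = -40 + 2 = -38

-38


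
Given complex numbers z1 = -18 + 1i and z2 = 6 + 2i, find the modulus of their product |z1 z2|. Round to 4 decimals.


Step 1: |z1| = sqrt((-18)^2 + 1^2) = sqrt(325)
Step 2: |z2| = sqrt(6^2 + 2^2) = sqrt(40)
Step 3: |z1*z2| = |z1|*|z2| = sqrt(325) * sqrt(40) = sqrt(325 * 40) = sqrt(13000)
Step 4: = 114.0175

114.0175


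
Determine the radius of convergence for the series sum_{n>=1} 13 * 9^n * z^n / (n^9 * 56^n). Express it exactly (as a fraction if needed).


Step 1: General term a_n = 13 * 9^n / (n^9 * 56^n)
Step 2: By the root test, |a_n|^(1/n) = 13^(1/n) * 9 / (n^(9/n) * 56) -> 9/56 as n -> infinity (since 13^(1/n) -> 1 and n^(9/n) -> 1)
Step 3: R = 1/lim|a_n|^(1/n) = 56/9

56/9


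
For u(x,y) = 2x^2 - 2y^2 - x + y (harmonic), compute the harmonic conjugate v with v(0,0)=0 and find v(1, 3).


Step 1: v_x = -u_y = 4y - 1
Step 2: v_y = u_x = 4x - 1
Step 3: v = 4xy - x - y + C
Step 4: v(0,0) = 0 => C = 0
Step 5: v(1, 3) = 8

8


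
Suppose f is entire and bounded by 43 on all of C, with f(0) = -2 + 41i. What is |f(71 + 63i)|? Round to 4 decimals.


Step 1: By Liouville's theorem, a bounded entire function is constant.
Step 2: f(z) = f(0) = -2 + 41i for all z.
Step 3: |f(w)| = |-2 + 41i| = sqrt(4 + 1681)
Step 4: = 41.0488

41.0488


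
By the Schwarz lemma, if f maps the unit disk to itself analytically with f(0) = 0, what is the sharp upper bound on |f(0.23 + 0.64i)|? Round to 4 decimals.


Step 1: Schwarz lemma: if f: D -> D is analytic with f(0) = 0, then |f(z)| <= |z| for all z in D, and this is sharp (f(z) = z).
Step 2: |z0|^2 = 0.23^2 + 0.64^2 = 0.4625
Step 3: |z0| = sqrt(0.4625) = 0.680074
Step 4: Best bound = |z0| = 0.6801

0.6801


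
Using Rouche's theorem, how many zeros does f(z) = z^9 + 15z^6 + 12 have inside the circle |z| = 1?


Step 1: On |z| = 1 the three terms have sizes |z^9| = 1^9 = 1, |15z^6| = 15*1^6 = 15, |12| = 12
Step 2: The dominant term is g(z) = 15z^6; let h(z) = z^9 + 12 so f = g + h
Step 3: On |z| = 1: |g| = 15 and |h| <= 1 + 12 = 13
Step 4: Since 15 > 13, |h| < |g| on |z| = 1, so by Rouche f has the same number of zeros as g inside |z| < 1
Step 5: g(z) = 15z^6 has 6 zeros (at the origin, multiplicity 6) inside |z| < 1. Answer = 6

6


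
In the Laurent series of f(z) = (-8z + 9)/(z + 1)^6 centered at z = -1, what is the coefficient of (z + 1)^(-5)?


Step 1: Write the numerator in powers of (z + 1): -8z + 9 = -8(z + 1) + (-8*(-1) + 9) = -8(z + 1) + 17
Step 2: Divide by (z + 1)^6: f(z) = 17(z + 1)^(-6) - 8(z + 1)^(-5)
Step 3: This finite sum is the Laurent series of f about z = -1.
Step 4: Coefficient of (z + 1)^(-5) = coefficient of (z + 1) in the re-centred numerator = -8

-8


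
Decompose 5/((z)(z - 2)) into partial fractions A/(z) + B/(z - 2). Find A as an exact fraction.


Step 1: Multiply both sides by (z) and set z = 0
Step 2: A = 5 / (0 - 2)
Step 3: A = 5 / (-2)
Step 4: A = -5/2

-5/2


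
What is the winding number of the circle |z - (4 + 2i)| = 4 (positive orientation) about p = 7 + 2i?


Step 1: Center c = (4, 2), radius = 4
Step 2: |p - c|^2 = 3^2 + 0^2 = 9
Step 3: r^2 = 16
Step 4: |p-c| < r so winding number = 1

1


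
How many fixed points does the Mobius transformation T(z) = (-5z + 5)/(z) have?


Step 1: Fixed points satisfy T(z) = z
Step 2: z^2 + 5z - 5 = 0
Step 3: Discriminant = 5^2 - 4*1*(-5) = 45
Step 4: Number of fixed points = 2

2


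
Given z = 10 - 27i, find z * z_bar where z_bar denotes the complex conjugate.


Step 1: conj(z) = 10 + 27i
Step 2: z * conj(z) = 10^2 + (-27)^2
Step 3: = 100 + 729 = 829

829


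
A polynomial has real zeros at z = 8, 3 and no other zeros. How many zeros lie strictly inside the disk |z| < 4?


Step 1: Check each root:
  z = 8: |8| = 8 >= 4
  z = 3: |3| = 3 < 4
Step 2: Count = 1

1


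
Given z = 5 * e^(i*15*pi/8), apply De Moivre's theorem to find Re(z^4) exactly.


Step 1: By De Moivre's theorem, z^4 = 5^4 * e^(i*4*15*pi/8) = 625 * (cos(15*pi/2) + i*sin(15*pi/2))
Step 2: |z|^4 = 5^4 = 625
Step 3: Reduce the angle mod 2*pi: 15*pi/2 - 6*pi = 3*pi/2
Step 4: cos(3*pi/2) = 0
Step 5: Re(z^4) = 625 * 0 = 0

0


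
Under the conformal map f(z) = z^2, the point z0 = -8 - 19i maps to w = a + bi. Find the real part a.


Step 1: z0 = -8 - 19i
Step 2: z0^2 = (-8)^2 - (-19)^2 + 304i
Step 3: real part = 64 - 361 = -297

-297


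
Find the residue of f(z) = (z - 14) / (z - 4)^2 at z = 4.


Step 1: Pole of order 2 at z = 4
Step 2: Res = lim d/dz [(z - 4)^2 * f(z)] as z -> 4
Step 3: (z - 4)^2 * f(z) = z - 14
Step 4: d/dz[z - 14] = 1

1


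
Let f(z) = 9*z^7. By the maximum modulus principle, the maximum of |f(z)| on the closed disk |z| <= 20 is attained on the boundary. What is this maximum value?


Step 1: On |z| = 20, |f(z)| = 9 * |z|^7 = 9 * 20^7
Step 2: By maximum modulus principle, maximum is on boundary.
Step 3: Maximum = 9 * 1280000000 = 11520000000

11520000000


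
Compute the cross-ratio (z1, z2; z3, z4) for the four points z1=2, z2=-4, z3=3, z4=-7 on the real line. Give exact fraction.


Step 1: (z1-z3)(z2-z4) = (-1) * 3 = -3
Step 2: (z1-z4)(z2-z3) = 9 * (-7) = -63
Step 3: Cross-ratio = 3/63 = 1/21

1/21


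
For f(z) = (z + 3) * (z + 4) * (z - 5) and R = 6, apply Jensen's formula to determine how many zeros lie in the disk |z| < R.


Jensen's formula: (1/2pi)*integral log|f(Re^it)|dt = log|f(0)| + sum_{|a_k|<R} log(R/|a_k|)
Step 1: f(0) = 3 * 4 * (-5) = -60
Step 2: log|f(0)| = log|-3| + log|-4| + log|5| = 4.0943
Step 3: Zeros inside |z| < 6: -3, -4, 5
Step 4: Jensen sum = log(6/3) + log(6/4) + log(6/5) = 1.2809
Step 5: n(R) = number of terms in the Jensen sum = count of zeros inside |z| < 6 = 3

3


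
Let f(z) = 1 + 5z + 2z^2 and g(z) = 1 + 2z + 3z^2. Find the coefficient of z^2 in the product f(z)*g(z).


Step 1: z^2 term in f*g comes from: (1)*(3z^2) + (5z)*(2z) + (2z^2)*(1)
Step 2: = 3 + 10 + 2
Step 3: = 15

15


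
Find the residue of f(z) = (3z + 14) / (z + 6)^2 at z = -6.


Step 1: Pole of order 2 at z = -6
Step 2: Res = lim d/dz [(z + 6)^2 * f(z)] as z -> -6
Step 3: (z + 6)^2 * f(z) = 3z + 14
Step 4: d/dz[3z + 14] = 3

3


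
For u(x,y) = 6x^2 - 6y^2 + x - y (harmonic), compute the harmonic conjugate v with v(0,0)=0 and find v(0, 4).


Step 1: v_x = -u_y = 12y + 1
Step 2: v_y = u_x = 12x + 1
Step 3: v = 12xy + x + y + C
Step 4: v(0,0) = 0 => C = 0
Step 5: v(0, 4) = 4

4


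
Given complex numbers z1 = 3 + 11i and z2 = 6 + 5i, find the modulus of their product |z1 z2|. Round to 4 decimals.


Step 1: |z1| = sqrt(3^2 + 11^2) = sqrt(130)
Step 2: |z2| = sqrt(6^2 + 5^2) = sqrt(61)
Step 3: |z1*z2| = |z1|*|z2| = sqrt(130) * sqrt(61) = sqrt(130 * 61) = sqrt(7930)
Step 4: = 89.0505

89.0505


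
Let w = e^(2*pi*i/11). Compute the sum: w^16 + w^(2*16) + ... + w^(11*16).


Step 1: The sum sum_{j=1}^{n} w^(k*j) equals n if n | k, else 0.
Step 2: Here n = 11, k = 16
Step 3: Does n divide k? 11 | 16 -> False
Step 4: Sum = 0

0


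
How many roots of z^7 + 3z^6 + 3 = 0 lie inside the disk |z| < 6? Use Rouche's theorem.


Step 1: On |z| = 6 the three terms have sizes |z^7| = 6^7 = 279936, |3z^6| = 3*6^6 = 139968, |3| = 3
Step 2: The dominant term is g(z) = z^7; let h(z) = 3z^6 + 3 so f = g + h
Step 3: On |z| = 6: |g| = 279936 and |h| <= 139968 + 3 = 139971
Step 4: Since 279936 > 139971, |h| < |g| on |z| = 6, so by Rouche f has the same number of zeros as g inside |z| < 6
Step 5: g(z) = z^7 has 7 zeros (all at the origin) inside |z| < 6. Answer = 7

7


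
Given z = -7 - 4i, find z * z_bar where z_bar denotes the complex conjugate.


Step 1: conj(z) = -7 + 4i
Step 2: z * conj(z) = (-7)^2 + (-4)^2
Step 3: = 49 + 16 = 65

65
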